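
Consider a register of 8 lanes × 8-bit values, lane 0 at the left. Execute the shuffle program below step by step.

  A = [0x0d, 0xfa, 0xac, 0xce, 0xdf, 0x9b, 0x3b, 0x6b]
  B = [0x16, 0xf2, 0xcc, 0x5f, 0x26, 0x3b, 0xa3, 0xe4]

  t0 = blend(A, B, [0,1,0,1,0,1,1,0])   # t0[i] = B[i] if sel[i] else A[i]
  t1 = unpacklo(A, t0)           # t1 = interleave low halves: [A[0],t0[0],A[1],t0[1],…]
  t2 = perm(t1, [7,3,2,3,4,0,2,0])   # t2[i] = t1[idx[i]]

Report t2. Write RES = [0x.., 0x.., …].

RES = [0x5f, 0xf2, 0xfa, 0xf2, 0xac, 0x0d, 0xfa, 0x0d]

  t0: 0d f2 ac 5f df 3b a3 6b
  t1: 0d 0d fa f2 ac ac ce 5f
  t2: 5f f2 fa f2 ac 0d fa 0d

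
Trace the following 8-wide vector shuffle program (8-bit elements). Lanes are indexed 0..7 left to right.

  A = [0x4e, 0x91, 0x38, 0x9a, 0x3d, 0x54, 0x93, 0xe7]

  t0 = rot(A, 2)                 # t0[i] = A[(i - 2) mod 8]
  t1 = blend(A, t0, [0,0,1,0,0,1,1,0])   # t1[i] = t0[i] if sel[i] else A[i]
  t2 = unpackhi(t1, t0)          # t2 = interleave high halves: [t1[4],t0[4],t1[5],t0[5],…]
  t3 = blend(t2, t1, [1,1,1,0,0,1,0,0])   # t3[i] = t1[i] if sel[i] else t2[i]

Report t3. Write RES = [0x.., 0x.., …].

t0 = [0x93, 0xe7, 0x4e, 0x91, 0x38, 0x9a, 0x3d, 0x54]
t1 = [0x4e, 0x91, 0x4e, 0x9a, 0x3d, 0x9a, 0x3d, 0xe7]
t2 = [0x3d, 0x38, 0x9a, 0x9a, 0x3d, 0x3d, 0xe7, 0x54]
t3 = [0x4e, 0x91, 0x4e, 0x9a, 0x3d, 0x9a, 0xe7, 0x54]

RES = [ 0x4e  0x91  0x4e  0x9a  0x3d  0x9a  0xe7  0x54 ]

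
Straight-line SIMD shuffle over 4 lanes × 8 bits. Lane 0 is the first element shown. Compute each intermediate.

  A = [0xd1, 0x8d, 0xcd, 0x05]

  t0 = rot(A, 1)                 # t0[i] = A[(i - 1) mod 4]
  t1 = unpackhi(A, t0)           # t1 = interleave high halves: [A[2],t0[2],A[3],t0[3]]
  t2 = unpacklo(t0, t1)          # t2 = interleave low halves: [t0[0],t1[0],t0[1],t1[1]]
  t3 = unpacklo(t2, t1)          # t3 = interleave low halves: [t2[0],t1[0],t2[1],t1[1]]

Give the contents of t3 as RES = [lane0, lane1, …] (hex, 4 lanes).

→ t0 |05|d1|8d|cd|
→ t1 |cd|8d|05|cd|
→ t2 |05|cd|d1|8d|
→ t3 |05|cd|cd|8d|

RES = [0x05, 0xcd, 0xcd, 0x8d]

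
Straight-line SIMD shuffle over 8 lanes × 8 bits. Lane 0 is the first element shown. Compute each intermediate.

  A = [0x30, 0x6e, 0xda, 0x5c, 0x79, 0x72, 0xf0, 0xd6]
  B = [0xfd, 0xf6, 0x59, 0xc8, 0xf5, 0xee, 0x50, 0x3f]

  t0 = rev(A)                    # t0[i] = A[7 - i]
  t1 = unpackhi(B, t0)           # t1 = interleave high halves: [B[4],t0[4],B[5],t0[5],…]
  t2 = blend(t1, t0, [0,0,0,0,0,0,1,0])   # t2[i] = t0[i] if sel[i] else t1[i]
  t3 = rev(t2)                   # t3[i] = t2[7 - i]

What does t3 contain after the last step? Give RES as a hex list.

RES = [0x30, 0x6e, 0x6e, 0x50, 0xda, 0xee, 0x5c, 0xf5]

→ t0 |d6|f0|72|79|5c|da|6e|30|
→ t1 |f5|5c|ee|da|50|6e|3f|30|
→ t2 |f5|5c|ee|da|50|6e|6e|30|
→ t3 |30|6e|6e|50|da|ee|5c|f5|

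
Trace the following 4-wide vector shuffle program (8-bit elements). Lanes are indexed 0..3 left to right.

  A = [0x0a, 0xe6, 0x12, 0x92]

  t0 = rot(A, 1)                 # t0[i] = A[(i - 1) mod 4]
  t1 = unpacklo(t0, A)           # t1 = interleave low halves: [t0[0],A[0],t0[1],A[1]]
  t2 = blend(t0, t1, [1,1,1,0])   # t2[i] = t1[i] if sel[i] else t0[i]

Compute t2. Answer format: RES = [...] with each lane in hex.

RES = [ 0x92  0x0a  0x0a  0x12 ]

t0 = [0x92, 0x0a, 0xe6, 0x12]
t1 = [0x92, 0x0a, 0x0a, 0xe6]
t2 = [0x92, 0x0a, 0x0a, 0x12]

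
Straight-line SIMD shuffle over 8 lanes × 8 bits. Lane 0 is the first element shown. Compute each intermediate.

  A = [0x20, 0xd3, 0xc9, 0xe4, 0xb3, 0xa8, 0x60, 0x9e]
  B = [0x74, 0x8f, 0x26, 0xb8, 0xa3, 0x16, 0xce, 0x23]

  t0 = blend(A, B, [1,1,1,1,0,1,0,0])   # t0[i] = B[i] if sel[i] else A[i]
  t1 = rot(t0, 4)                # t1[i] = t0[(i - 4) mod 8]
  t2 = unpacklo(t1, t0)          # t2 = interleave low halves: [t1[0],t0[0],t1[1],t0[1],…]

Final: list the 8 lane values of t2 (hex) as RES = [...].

  t0: 74 8f 26 b8 b3 16 60 9e
  t1: b3 16 60 9e 74 8f 26 b8
  t2: b3 74 16 8f 60 26 9e b8

RES = [0xb3, 0x74, 0x16, 0x8f, 0x60, 0x26, 0x9e, 0xb8]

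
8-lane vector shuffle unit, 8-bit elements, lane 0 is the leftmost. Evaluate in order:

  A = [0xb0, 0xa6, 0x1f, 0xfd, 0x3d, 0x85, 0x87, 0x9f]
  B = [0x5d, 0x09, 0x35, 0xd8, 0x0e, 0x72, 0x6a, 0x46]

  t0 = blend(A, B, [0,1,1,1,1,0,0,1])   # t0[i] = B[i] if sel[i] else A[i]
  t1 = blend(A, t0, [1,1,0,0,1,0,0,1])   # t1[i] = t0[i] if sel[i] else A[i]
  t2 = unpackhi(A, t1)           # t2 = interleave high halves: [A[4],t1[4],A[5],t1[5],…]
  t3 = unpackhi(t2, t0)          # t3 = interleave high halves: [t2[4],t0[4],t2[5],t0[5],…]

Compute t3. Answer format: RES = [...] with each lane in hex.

→ t0 |b0|09|35|d8|0e|85|87|46|
→ t1 |b0|09|1f|fd|0e|85|87|46|
→ t2 |3d|0e|85|85|87|87|9f|46|
→ t3 |87|0e|87|85|9f|87|46|46|

RES = [0x87, 0x0e, 0x87, 0x85, 0x9f, 0x87, 0x46, 0x46]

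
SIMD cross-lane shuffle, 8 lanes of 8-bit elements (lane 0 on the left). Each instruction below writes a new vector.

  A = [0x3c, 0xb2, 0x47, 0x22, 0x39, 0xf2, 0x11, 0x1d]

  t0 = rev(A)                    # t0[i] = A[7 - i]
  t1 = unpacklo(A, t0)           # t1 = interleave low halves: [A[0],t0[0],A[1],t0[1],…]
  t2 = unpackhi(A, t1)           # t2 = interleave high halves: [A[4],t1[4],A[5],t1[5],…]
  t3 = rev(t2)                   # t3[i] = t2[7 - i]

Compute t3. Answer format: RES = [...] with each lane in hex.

  t0: 1d 11 f2 39 22 47 b2 3c
  t1: 3c 1d b2 11 47 f2 22 39
  t2: 39 47 f2 f2 11 22 1d 39
  t3: 39 1d 22 11 f2 f2 47 39

RES = [ 0x39  0x1d  0x22  0x11  0xf2  0xf2  0x47  0x39 ]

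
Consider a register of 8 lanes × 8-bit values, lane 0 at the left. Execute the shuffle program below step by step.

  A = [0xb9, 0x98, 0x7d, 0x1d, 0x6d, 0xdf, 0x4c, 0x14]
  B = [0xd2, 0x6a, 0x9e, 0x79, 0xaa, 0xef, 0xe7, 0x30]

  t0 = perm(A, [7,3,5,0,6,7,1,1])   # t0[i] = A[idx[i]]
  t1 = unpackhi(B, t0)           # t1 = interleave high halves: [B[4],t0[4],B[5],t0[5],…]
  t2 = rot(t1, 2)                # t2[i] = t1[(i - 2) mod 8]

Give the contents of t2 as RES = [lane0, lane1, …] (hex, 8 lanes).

RES = [0x30, 0x98, 0xaa, 0x4c, 0xef, 0x14, 0xe7, 0x98]

→ t0 |14|1d|df|b9|4c|14|98|98|
→ t1 |aa|4c|ef|14|e7|98|30|98|
→ t2 |30|98|aa|4c|ef|14|e7|98|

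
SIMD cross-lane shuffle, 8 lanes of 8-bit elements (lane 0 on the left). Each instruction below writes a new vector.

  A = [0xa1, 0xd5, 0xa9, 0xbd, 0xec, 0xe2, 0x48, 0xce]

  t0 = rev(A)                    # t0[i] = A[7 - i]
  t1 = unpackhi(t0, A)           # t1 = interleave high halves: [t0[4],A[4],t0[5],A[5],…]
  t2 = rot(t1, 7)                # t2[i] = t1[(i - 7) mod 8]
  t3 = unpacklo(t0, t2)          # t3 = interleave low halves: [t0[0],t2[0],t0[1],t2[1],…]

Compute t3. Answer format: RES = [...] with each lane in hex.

RES = [ 0xce  0xec  0x48  0xa9  0xe2  0xe2  0xec  0xd5 ]

t0 = [0xce, 0x48, 0xe2, 0xec, 0xbd, 0xa9, 0xd5, 0xa1]
t1 = [0xbd, 0xec, 0xa9, 0xe2, 0xd5, 0x48, 0xa1, 0xce]
t2 = [0xec, 0xa9, 0xe2, 0xd5, 0x48, 0xa1, 0xce, 0xbd]
t3 = [0xce, 0xec, 0x48, 0xa9, 0xe2, 0xe2, 0xec, 0xd5]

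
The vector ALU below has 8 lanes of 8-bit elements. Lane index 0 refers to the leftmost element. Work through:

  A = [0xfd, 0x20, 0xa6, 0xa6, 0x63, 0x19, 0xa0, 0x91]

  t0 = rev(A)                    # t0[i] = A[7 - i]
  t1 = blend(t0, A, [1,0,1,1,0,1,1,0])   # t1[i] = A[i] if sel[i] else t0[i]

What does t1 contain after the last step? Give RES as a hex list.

RES = [0xfd, 0xa0, 0xa6, 0xa6, 0xa6, 0x19, 0xa0, 0xfd]

→ t0 |91|a0|19|63|a6|a6|20|fd|
→ t1 |fd|a0|a6|a6|a6|19|a0|fd|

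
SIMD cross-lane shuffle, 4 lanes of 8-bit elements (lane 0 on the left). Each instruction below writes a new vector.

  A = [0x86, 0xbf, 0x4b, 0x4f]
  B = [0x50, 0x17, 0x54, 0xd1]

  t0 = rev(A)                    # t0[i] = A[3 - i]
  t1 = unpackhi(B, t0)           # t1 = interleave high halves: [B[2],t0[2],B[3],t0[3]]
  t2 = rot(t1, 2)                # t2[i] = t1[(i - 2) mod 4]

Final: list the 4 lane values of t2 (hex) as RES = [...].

t0 = [0x4f, 0x4b, 0xbf, 0x86]
t1 = [0x54, 0xbf, 0xd1, 0x86]
t2 = [0xd1, 0x86, 0x54, 0xbf]

RES = [ 0xd1  0x86  0x54  0xbf ]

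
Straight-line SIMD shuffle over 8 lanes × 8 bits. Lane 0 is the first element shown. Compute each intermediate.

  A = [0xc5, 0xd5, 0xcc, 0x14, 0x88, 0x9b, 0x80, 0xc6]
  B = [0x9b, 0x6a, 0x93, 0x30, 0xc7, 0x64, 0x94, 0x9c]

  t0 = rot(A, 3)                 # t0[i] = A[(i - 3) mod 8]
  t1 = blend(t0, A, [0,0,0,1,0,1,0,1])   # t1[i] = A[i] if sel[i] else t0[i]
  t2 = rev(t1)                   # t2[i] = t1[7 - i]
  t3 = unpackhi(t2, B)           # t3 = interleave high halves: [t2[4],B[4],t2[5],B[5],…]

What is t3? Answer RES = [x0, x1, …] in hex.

t0 = [0x9b, 0x80, 0xc6, 0xc5, 0xd5, 0xcc, 0x14, 0x88]
t1 = [0x9b, 0x80, 0xc6, 0x14, 0xd5, 0x9b, 0x14, 0xc6]
t2 = [0xc6, 0x14, 0x9b, 0xd5, 0x14, 0xc6, 0x80, 0x9b]
t3 = [0x14, 0xc7, 0xc6, 0x64, 0x80, 0x94, 0x9b, 0x9c]

RES = [0x14, 0xc7, 0xc6, 0x64, 0x80, 0x94, 0x9b, 0x9c]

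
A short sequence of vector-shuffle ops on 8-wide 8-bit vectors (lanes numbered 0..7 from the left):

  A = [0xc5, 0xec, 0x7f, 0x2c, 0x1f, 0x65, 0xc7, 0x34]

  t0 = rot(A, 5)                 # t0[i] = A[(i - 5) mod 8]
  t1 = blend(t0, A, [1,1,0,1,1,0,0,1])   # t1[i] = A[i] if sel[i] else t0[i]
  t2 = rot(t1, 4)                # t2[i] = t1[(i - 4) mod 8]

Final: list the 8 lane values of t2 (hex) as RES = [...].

  t0: 2c 1f 65 c7 34 c5 ec 7f
  t1: c5 ec 65 2c 1f c5 ec 34
  t2: 1f c5 ec 34 c5 ec 65 2c

RES = [0x1f, 0xc5, 0xec, 0x34, 0xc5, 0xec, 0x65, 0x2c]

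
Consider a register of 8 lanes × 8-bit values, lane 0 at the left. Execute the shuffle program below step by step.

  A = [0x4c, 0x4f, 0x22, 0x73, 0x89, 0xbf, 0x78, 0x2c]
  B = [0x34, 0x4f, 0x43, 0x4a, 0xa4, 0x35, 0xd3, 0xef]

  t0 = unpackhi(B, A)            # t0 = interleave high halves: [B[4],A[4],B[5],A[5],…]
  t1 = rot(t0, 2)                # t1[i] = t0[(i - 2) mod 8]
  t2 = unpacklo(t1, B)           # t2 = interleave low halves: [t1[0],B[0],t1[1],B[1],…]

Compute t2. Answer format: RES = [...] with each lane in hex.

RES = [ 0xef  0x34  0x2c  0x4f  0xa4  0x43  0x89  0x4a ]

  t0: a4 89 35 bf d3 78 ef 2c
  t1: ef 2c a4 89 35 bf d3 78
  t2: ef 34 2c 4f a4 43 89 4a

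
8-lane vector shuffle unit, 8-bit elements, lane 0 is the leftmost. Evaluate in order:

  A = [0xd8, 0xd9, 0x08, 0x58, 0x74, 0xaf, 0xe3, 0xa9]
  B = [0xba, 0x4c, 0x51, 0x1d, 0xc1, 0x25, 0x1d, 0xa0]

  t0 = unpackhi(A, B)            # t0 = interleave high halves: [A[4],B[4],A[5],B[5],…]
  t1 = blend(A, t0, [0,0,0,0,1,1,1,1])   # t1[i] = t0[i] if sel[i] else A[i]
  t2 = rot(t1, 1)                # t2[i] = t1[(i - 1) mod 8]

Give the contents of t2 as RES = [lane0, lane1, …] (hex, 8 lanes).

→ t0 |74|c1|af|25|e3|1d|a9|a0|
→ t1 |d8|d9|08|58|e3|1d|a9|a0|
→ t2 |a0|d8|d9|08|58|e3|1d|a9|

RES = [ 0xa0  0xd8  0xd9  0x08  0x58  0xe3  0x1d  0xa9 ]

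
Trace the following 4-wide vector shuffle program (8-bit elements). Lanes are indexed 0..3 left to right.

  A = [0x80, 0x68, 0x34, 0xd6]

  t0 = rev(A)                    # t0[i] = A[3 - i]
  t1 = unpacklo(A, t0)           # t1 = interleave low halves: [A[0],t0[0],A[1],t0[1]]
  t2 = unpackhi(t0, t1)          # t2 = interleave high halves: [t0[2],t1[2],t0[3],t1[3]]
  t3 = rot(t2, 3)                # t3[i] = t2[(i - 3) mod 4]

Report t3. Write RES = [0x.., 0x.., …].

RES = [ 0x68  0x80  0x34  0x68 ]

  t0: d6 34 68 80
  t1: 80 d6 68 34
  t2: 68 68 80 34
  t3: 68 80 34 68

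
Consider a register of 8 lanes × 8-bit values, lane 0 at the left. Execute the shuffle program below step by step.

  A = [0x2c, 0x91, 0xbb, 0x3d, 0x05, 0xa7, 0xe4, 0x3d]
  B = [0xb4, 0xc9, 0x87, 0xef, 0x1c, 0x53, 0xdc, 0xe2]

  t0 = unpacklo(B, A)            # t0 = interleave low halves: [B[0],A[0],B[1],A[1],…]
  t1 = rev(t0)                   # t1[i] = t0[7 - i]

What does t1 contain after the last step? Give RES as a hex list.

  t0: b4 2c c9 91 87 bb ef 3d
  t1: 3d ef bb 87 91 c9 2c b4

RES = [ 0x3d  0xef  0xbb  0x87  0x91  0xc9  0x2c  0xb4 ]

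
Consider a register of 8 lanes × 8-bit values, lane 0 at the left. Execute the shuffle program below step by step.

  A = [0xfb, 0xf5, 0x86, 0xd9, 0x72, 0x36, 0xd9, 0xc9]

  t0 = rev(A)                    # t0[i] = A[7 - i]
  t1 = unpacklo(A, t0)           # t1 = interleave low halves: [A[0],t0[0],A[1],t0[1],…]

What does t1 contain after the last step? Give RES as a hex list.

  t0: c9 d9 36 72 d9 86 f5 fb
  t1: fb c9 f5 d9 86 36 d9 72

RES = [ 0xfb  0xc9  0xf5  0xd9  0x86  0x36  0xd9  0x72 ]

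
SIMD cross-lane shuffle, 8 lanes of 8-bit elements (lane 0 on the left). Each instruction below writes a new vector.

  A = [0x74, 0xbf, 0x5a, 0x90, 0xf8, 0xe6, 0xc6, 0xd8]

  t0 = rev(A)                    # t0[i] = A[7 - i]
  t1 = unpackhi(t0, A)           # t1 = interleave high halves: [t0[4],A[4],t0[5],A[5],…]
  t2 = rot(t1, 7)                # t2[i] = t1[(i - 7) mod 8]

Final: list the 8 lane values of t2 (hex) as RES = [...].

→ t0 |d8|c6|e6|f8|90|5a|bf|74|
→ t1 |90|f8|5a|e6|bf|c6|74|d8|
→ t2 |f8|5a|e6|bf|c6|74|d8|90|

RES = [0xf8, 0x5a, 0xe6, 0xbf, 0xc6, 0x74, 0xd8, 0x90]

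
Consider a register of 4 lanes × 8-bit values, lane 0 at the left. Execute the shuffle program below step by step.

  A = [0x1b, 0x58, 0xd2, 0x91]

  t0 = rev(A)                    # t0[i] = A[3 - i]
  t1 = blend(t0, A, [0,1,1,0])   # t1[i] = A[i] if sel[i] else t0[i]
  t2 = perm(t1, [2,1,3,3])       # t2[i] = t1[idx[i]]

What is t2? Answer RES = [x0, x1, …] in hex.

RES = [0xd2, 0x58, 0x1b, 0x1b]

  t0: 91 d2 58 1b
  t1: 91 58 d2 1b
  t2: d2 58 1b 1b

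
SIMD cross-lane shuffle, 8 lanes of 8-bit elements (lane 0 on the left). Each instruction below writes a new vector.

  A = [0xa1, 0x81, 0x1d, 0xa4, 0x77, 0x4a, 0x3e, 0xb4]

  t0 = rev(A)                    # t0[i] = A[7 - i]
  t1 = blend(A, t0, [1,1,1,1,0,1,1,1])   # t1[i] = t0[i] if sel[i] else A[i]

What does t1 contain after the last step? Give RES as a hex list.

RES = [ 0xb4  0x3e  0x4a  0x77  0x77  0x1d  0x81  0xa1 ]

  t0: b4 3e 4a 77 a4 1d 81 a1
  t1: b4 3e 4a 77 77 1d 81 a1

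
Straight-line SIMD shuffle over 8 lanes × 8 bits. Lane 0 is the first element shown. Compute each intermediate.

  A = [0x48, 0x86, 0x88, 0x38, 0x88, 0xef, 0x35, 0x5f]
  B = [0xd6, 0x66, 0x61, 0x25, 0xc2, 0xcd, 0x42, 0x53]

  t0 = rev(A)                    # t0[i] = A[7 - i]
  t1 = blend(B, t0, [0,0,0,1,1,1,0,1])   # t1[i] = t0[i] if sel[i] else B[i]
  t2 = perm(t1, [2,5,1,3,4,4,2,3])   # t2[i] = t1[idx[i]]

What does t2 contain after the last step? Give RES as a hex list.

t0 = [0x5f, 0x35, 0xef, 0x88, 0x38, 0x88, 0x86, 0x48]
t1 = [0xd6, 0x66, 0x61, 0x88, 0x38, 0x88, 0x42, 0x48]
t2 = [0x61, 0x88, 0x66, 0x88, 0x38, 0x38, 0x61, 0x88]

RES = [ 0x61  0x88  0x66  0x88  0x38  0x38  0x61  0x88 ]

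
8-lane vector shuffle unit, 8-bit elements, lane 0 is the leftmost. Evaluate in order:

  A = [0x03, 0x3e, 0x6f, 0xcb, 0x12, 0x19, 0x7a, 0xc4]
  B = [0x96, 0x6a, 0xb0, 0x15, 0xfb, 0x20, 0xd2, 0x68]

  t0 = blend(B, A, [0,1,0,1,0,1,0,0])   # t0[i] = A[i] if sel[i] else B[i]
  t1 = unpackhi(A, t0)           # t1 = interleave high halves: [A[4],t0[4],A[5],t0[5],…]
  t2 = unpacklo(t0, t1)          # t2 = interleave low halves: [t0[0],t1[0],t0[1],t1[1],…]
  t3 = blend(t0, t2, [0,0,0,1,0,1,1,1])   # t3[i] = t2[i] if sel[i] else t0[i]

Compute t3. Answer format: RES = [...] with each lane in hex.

→ t0 |96|3e|b0|cb|fb|19|d2|68|
→ t1 |12|fb|19|19|7a|d2|c4|68|
→ t2 |96|12|3e|fb|b0|19|cb|19|
→ t3 |96|3e|b0|fb|fb|19|cb|19|

RES = [0x96, 0x3e, 0xb0, 0xfb, 0xfb, 0x19, 0xcb, 0x19]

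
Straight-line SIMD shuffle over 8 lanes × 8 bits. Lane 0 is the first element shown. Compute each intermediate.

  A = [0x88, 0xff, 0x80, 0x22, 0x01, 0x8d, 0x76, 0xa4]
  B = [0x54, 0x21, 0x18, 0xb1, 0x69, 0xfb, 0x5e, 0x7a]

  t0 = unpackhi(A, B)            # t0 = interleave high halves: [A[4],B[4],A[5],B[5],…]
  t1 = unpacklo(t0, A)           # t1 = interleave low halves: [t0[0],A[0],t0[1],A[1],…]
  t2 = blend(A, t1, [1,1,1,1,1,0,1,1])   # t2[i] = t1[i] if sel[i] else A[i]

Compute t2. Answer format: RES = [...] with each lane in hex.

RES = [0x01, 0x88, 0x69, 0xff, 0x8d, 0x8d, 0xfb, 0x22]

t0 = [0x01, 0x69, 0x8d, 0xfb, 0x76, 0x5e, 0xa4, 0x7a]
t1 = [0x01, 0x88, 0x69, 0xff, 0x8d, 0x80, 0xfb, 0x22]
t2 = [0x01, 0x88, 0x69, 0xff, 0x8d, 0x8d, 0xfb, 0x22]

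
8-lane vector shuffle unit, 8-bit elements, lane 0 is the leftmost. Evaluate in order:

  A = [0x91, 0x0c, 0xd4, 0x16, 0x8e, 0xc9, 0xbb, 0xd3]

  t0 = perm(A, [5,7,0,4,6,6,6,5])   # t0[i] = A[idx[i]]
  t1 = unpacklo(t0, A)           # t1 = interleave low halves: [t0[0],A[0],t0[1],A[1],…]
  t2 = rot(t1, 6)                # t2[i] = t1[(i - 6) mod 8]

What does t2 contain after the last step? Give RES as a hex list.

  t0: c9 d3 91 8e bb bb bb c9
  t1: c9 91 d3 0c 91 d4 8e 16
  t2: d3 0c 91 d4 8e 16 c9 91

RES = [0xd3, 0x0c, 0x91, 0xd4, 0x8e, 0x16, 0xc9, 0x91]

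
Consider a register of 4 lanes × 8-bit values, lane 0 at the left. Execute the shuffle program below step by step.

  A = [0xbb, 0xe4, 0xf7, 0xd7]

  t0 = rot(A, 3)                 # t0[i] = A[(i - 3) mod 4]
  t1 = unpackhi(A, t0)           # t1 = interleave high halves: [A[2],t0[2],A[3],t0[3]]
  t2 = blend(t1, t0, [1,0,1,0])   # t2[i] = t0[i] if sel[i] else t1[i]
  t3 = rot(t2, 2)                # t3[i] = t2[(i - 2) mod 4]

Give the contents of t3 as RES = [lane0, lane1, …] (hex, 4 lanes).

t0 = [0xe4, 0xf7, 0xd7, 0xbb]
t1 = [0xf7, 0xd7, 0xd7, 0xbb]
t2 = [0xe4, 0xd7, 0xd7, 0xbb]
t3 = [0xd7, 0xbb, 0xe4, 0xd7]

RES = [0xd7, 0xbb, 0xe4, 0xd7]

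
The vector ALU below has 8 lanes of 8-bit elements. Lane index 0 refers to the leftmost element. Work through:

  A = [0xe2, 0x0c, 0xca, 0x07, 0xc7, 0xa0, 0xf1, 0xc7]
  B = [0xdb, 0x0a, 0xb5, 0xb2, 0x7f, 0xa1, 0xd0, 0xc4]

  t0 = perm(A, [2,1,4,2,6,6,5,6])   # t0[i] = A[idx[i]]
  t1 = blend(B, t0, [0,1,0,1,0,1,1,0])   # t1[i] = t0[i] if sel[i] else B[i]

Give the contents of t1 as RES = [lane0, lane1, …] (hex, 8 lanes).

→ t0 |ca|0c|c7|ca|f1|f1|a0|f1|
→ t1 |db|0c|b5|ca|7f|f1|a0|c4|

RES = [0xdb, 0x0c, 0xb5, 0xca, 0x7f, 0xf1, 0xa0, 0xc4]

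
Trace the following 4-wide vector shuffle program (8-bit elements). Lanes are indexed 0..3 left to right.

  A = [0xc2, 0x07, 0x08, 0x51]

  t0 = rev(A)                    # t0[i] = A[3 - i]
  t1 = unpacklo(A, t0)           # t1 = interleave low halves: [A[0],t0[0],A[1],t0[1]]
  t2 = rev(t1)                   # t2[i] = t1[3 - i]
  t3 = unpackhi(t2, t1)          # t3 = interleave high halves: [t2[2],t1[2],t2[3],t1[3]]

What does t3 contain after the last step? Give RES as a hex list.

RES = [ 0x51  0x07  0xc2  0x08 ]

  t0: 51 08 07 c2
  t1: c2 51 07 08
  t2: 08 07 51 c2
  t3: 51 07 c2 08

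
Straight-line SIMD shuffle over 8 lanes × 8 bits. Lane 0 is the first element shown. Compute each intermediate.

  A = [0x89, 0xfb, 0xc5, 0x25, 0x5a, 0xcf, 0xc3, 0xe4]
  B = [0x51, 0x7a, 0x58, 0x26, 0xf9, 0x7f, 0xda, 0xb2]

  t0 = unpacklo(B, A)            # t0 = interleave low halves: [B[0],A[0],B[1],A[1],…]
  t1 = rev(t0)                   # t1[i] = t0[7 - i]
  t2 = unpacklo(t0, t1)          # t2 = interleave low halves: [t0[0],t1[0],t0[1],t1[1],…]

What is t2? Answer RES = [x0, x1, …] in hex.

  t0: 51 89 7a fb 58 c5 26 25
  t1: 25 26 c5 58 fb 7a 89 51
  t2: 51 25 89 26 7a c5 fb 58

RES = [0x51, 0x25, 0x89, 0x26, 0x7a, 0xc5, 0xfb, 0x58]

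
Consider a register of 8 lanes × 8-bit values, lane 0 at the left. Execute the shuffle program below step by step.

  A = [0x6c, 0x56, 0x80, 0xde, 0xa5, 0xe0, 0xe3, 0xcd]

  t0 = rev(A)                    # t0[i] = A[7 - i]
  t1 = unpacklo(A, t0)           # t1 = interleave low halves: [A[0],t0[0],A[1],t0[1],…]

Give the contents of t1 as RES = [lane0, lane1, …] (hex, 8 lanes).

t0 = [0xcd, 0xe3, 0xe0, 0xa5, 0xde, 0x80, 0x56, 0x6c]
t1 = [0x6c, 0xcd, 0x56, 0xe3, 0x80, 0xe0, 0xde, 0xa5]

RES = [0x6c, 0xcd, 0x56, 0xe3, 0x80, 0xe0, 0xde, 0xa5]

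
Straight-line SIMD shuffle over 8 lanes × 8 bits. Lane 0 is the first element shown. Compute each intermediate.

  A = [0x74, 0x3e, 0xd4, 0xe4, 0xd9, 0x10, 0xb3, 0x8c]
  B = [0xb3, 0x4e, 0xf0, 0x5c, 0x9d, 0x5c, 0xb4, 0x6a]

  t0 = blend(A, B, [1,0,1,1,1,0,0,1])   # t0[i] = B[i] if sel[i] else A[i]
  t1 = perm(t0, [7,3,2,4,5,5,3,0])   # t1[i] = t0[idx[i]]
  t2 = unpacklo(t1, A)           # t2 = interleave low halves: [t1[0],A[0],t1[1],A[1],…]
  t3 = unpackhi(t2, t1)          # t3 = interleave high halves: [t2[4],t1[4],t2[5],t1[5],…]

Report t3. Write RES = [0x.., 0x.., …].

  t0: b3 3e f0 5c 9d 10 b3 6a
  t1: 6a 5c f0 9d 10 10 5c b3
  t2: 6a 74 5c 3e f0 d4 9d e4
  t3: f0 10 d4 10 9d 5c e4 b3

RES = [0xf0, 0x10, 0xd4, 0x10, 0x9d, 0x5c, 0xe4, 0xb3]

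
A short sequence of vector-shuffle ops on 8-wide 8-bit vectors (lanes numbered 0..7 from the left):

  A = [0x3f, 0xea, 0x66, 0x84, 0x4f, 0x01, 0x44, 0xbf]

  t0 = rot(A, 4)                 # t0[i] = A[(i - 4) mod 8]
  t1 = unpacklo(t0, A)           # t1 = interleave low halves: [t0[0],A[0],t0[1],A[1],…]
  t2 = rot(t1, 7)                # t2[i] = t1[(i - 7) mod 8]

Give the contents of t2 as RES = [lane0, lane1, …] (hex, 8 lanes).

RES = [ 0x3f  0x01  0xea  0x44  0x66  0xbf  0x84  0x4f ]

→ t0 |4f|01|44|bf|3f|ea|66|84|
→ t1 |4f|3f|01|ea|44|66|bf|84|
→ t2 |3f|01|ea|44|66|bf|84|4f|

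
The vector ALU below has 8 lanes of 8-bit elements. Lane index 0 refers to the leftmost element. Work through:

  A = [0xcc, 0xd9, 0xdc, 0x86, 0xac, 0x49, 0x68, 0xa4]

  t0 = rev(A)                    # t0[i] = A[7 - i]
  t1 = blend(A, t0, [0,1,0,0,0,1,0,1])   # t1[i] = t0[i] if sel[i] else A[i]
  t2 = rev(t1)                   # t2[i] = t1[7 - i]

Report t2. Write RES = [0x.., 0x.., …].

RES = [ 0xcc  0x68  0xdc  0xac  0x86  0xdc  0x68  0xcc ]

  t0: a4 68 49 ac 86 dc d9 cc
  t1: cc 68 dc 86 ac dc 68 cc
  t2: cc 68 dc ac 86 dc 68 cc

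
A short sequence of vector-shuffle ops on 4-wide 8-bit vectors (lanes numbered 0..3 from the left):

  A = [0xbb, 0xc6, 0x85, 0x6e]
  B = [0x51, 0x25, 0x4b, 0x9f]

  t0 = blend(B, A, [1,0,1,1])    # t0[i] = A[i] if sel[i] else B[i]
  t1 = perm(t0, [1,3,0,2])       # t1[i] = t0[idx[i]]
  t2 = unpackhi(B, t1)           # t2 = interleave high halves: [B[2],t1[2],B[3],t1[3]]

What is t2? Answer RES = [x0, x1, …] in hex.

t0 = [0xbb, 0x25, 0x85, 0x6e]
t1 = [0x25, 0x6e, 0xbb, 0x85]
t2 = [0x4b, 0xbb, 0x9f, 0x85]

RES = [ 0x4b  0xbb  0x9f  0x85 ]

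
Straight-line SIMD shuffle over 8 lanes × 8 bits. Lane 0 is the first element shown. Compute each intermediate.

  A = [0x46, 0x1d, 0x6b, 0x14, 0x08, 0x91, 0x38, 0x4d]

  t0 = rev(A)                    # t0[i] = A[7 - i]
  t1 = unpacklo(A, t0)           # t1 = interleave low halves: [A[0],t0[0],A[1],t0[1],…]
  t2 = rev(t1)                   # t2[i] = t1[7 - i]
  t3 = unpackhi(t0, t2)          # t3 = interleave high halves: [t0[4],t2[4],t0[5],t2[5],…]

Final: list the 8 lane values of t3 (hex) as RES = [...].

  t0: 4d 38 91 08 14 6b 1d 46
  t1: 46 4d 1d 38 6b 91 14 08
  t2: 08 14 91 6b 38 1d 4d 46
  t3: 14 38 6b 1d 1d 4d 46 46

RES = [ 0x14  0x38  0x6b  0x1d  0x1d  0x4d  0x46  0x46 ]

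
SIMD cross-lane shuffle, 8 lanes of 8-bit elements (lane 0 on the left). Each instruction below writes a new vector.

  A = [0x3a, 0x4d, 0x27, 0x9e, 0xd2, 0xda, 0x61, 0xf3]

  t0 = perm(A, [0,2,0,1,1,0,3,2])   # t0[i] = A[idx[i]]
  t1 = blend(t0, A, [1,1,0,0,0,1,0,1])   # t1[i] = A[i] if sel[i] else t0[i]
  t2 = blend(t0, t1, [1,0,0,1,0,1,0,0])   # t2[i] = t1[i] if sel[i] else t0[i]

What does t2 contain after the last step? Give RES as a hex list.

t0 = [0x3a, 0x27, 0x3a, 0x4d, 0x4d, 0x3a, 0x9e, 0x27]
t1 = [0x3a, 0x4d, 0x3a, 0x4d, 0x4d, 0xda, 0x9e, 0xf3]
t2 = [0x3a, 0x27, 0x3a, 0x4d, 0x4d, 0xda, 0x9e, 0x27]

RES = [0x3a, 0x27, 0x3a, 0x4d, 0x4d, 0xda, 0x9e, 0x27]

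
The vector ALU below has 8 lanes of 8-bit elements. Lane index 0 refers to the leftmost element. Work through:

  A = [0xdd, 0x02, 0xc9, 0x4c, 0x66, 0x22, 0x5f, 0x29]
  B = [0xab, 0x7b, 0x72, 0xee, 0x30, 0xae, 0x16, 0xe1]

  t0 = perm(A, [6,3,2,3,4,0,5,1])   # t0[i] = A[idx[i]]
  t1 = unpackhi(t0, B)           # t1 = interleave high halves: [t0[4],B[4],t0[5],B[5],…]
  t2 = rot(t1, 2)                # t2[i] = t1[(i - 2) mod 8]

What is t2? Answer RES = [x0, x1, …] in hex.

RES = [ 0x02  0xe1  0x66  0x30  0xdd  0xae  0x22  0x16 ]

→ t0 |5f|4c|c9|4c|66|dd|22|02|
→ t1 |66|30|dd|ae|22|16|02|e1|
→ t2 |02|e1|66|30|dd|ae|22|16|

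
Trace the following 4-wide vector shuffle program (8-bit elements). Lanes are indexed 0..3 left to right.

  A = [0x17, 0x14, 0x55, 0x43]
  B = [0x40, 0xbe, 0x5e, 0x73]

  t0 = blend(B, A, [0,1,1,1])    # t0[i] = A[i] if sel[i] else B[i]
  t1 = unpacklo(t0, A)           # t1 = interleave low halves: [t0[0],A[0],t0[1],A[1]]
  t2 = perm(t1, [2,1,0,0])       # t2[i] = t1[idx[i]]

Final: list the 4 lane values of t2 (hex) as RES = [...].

t0 = [0x40, 0x14, 0x55, 0x43]
t1 = [0x40, 0x17, 0x14, 0x14]
t2 = [0x14, 0x17, 0x40, 0x40]

RES = [0x14, 0x17, 0x40, 0x40]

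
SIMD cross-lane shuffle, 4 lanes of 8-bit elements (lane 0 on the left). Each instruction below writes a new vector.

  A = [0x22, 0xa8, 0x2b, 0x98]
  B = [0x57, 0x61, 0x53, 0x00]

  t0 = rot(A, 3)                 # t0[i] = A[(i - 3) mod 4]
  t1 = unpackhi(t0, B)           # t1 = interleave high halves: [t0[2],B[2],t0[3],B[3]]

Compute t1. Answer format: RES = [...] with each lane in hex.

RES = [ 0x98  0x53  0x22  0x00 ]

t0 = [0xa8, 0x2b, 0x98, 0x22]
t1 = [0x98, 0x53, 0x22, 0x00]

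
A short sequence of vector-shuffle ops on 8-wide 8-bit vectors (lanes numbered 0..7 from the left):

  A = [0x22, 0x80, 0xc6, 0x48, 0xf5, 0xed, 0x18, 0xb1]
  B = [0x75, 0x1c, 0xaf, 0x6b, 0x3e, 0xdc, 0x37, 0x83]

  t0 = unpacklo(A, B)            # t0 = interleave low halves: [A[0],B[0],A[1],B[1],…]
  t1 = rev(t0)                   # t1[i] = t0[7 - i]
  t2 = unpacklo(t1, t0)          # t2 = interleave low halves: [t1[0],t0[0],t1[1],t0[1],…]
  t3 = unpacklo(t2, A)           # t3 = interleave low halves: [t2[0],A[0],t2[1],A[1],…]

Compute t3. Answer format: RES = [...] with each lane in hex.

RES = [0x6b, 0x22, 0x22, 0x80, 0x48, 0xc6, 0x75, 0x48]

  t0: 22 75 80 1c c6 af 48 6b
  t1: 6b 48 af c6 1c 80 75 22
  t2: 6b 22 48 75 af 80 c6 1c
  t3: 6b 22 22 80 48 c6 75 48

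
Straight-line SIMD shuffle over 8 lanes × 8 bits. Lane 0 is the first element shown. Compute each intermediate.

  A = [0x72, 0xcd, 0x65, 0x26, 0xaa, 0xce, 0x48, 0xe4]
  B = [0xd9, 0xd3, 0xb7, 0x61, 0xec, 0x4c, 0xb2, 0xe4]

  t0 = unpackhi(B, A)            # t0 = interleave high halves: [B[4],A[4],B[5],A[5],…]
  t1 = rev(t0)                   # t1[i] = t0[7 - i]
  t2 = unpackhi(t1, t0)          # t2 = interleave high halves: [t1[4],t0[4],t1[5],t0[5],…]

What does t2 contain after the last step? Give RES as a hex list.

RES = [0xce, 0xb2, 0x4c, 0x48, 0xaa, 0xe4, 0xec, 0xe4]

→ t0 |ec|aa|4c|ce|b2|48|e4|e4|
→ t1 |e4|e4|48|b2|ce|4c|aa|ec|
→ t2 |ce|b2|4c|48|aa|e4|ec|e4|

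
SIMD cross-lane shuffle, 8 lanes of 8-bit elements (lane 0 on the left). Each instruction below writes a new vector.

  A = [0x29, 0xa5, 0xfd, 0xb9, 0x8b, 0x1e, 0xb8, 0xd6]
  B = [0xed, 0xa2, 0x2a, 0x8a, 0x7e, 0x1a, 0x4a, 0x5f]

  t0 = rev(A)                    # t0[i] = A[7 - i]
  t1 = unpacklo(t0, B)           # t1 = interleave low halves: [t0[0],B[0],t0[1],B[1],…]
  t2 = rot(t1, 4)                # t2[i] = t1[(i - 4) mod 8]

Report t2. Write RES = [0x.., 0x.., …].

RES = [ 0x1e  0x2a  0x8b  0x8a  0xd6  0xed  0xb8  0xa2 ]

→ t0 |d6|b8|1e|8b|b9|fd|a5|29|
→ t1 |d6|ed|b8|a2|1e|2a|8b|8a|
→ t2 |1e|2a|8b|8a|d6|ed|b8|a2|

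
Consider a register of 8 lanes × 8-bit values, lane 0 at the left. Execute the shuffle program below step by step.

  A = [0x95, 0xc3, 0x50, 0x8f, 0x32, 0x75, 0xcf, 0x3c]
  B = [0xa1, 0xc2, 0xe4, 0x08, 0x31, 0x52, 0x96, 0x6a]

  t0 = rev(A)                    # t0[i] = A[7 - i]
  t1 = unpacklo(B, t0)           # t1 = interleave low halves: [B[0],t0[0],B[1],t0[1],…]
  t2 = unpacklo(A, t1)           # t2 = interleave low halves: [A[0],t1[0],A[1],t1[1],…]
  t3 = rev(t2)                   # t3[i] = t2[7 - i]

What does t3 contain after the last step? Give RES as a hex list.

RES = [ 0xcf  0x8f  0xc2  0x50  0x3c  0xc3  0xa1  0x95 ]

  t0: 3c cf 75 32 8f 50 c3 95
  t1: a1 3c c2 cf e4 75 08 32
  t2: 95 a1 c3 3c 50 c2 8f cf
  t3: cf 8f c2 50 3c c3 a1 95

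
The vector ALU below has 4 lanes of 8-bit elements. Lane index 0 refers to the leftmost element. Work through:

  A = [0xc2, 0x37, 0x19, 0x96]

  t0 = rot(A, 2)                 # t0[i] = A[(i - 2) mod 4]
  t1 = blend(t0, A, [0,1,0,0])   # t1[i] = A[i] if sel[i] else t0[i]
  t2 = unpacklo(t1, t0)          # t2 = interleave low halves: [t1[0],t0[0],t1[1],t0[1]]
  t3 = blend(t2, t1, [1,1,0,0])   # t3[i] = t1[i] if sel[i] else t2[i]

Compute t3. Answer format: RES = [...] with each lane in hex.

RES = [ 0x19  0x37  0x37  0x96 ]

→ t0 |19|96|c2|37|
→ t1 |19|37|c2|37|
→ t2 |19|19|37|96|
→ t3 |19|37|37|96|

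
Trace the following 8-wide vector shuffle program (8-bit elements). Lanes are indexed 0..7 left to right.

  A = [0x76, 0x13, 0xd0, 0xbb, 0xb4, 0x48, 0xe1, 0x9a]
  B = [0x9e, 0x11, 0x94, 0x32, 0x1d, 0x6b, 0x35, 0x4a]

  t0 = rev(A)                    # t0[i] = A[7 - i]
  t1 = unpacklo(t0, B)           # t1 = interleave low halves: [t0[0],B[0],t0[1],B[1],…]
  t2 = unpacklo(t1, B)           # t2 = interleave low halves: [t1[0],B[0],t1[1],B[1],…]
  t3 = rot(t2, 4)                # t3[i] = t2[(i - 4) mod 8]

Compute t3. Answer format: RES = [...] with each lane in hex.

→ t0 |9a|e1|48|b4|bb|d0|13|76|
→ t1 |9a|9e|e1|11|48|94|b4|32|
→ t2 |9a|9e|9e|11|e1|94|11|32|
→ t3 |e1|94|11|32|9a|9e|9e|11|

RES = [ 0xe1  0x94  0x11  0x32  0x9a  0x9e  0x9e  0x11 ]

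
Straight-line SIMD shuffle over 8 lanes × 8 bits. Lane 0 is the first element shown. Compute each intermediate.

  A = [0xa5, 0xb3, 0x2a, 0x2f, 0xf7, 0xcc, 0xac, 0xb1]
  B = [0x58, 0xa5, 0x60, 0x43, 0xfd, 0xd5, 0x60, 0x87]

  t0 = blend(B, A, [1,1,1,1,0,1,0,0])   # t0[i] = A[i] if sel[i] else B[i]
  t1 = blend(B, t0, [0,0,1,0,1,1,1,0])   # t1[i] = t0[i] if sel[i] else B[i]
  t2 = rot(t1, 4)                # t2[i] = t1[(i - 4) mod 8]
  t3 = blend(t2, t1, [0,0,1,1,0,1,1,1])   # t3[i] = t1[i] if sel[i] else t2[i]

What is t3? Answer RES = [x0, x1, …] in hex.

RES = [ 0xfd  0xcc  0x2a  0x43  0x58  0xcc  0x60  0x87 ]

t0 = [0xa5, 0xb3, 0x2a, 0x2f, 0xfd, 0xcc, 0x60, 0x87]
t1 = [0x58, 0xa5, 0x2a, 0x43, 0xfd, 0xcc, 0x60, 0x87]
t2 = [0xfd, 0xcc, 0x60, 0x87, 0x58, 0xa5, 0x2a, 0x43]
t3 = [0xfd, 0xcc, 0x2a, 0x43, 0x58, 0xcc, 0x60, 0x87]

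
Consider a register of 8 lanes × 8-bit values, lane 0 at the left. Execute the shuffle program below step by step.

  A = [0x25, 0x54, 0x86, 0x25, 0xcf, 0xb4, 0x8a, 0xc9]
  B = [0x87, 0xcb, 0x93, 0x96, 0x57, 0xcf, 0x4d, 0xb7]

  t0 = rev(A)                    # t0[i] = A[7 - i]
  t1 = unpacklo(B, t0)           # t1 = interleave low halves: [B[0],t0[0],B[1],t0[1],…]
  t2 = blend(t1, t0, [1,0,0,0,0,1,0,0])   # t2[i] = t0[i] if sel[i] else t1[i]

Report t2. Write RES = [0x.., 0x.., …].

RES = [ 0xc9  0xc9  0xcb  0x8a  0x93  0x86  0x96  0xcf ]

t0 = [0xc9, 0x8a, 0xb4, 0xcf, 0x25, 0x86, 0x54, 0x25]
t1 = [0x87, 0xc9, 0xcb, 0x8a, 0x93, 0xb4, 0x96, 0xcf]
t2 = [0xc9, 0xc9, 0xcb, 0x8a, 0x93, 0x86, 0x96, 0xcf]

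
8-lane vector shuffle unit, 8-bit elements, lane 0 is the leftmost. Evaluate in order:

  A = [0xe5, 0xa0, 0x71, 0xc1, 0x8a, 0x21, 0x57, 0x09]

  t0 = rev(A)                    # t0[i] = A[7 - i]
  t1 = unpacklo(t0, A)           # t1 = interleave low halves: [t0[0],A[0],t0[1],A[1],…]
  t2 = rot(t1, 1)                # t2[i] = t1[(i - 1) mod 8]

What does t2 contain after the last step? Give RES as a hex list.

→ t0 |09|57|21|8a|c1|71|a0|e5|
→ t1 |09|e5|57|a0|21|71|8a|c1|
→ t2 |c1|09|e5|57|a0|21|71|8a|

RES = [0xc1, 0x09, 0xe5, 0x57, 0xa0, 0x21, 0x71, 0x8a]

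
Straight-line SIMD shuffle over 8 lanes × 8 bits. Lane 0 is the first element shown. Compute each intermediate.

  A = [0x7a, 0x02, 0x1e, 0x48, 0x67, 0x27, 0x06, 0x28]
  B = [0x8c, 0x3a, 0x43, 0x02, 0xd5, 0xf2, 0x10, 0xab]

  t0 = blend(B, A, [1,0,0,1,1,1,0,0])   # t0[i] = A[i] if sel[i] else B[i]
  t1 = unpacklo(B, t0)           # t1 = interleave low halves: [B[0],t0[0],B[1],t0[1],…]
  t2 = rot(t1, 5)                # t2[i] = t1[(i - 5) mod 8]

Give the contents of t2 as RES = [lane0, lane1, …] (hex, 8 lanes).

RES = [0x3a, 0x43, 0x43, 0x02, 0x48, 0x8c, 0x7a, 0x3a]

→ t0 |7a|3a|43|48|67|27|10|ab|
→ t1 |8c|7a|3a|3a|43|43|02|48|
→ t2 |3a|43|43|02|48|8c|7a|3a|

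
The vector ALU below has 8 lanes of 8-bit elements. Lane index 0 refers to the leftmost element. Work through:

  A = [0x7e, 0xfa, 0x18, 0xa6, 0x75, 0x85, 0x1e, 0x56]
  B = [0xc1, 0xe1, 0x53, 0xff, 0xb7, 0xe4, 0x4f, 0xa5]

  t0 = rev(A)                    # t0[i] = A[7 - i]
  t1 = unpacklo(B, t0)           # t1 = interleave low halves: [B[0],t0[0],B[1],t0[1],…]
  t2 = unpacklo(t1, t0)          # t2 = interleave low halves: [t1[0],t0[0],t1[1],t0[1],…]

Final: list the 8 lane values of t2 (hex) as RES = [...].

t0 = [0x56, 0x1e, 0x85, 0x75, 0xa6, 0x18, 0xfa, 0x7e]
t1 = [0xc1, 0x56, 0xe1, 0x1e, 0x53, 0x85, 0xff, 0x75]
t2 = [0xc1, 0x56, 0x56, 0x1e, 0xe1, 0x85, 0x1e, 0x75]

RES = [ 0xc1  0x56  0x56  0x1e  0xe1  0x85  0x1e  0x75 ]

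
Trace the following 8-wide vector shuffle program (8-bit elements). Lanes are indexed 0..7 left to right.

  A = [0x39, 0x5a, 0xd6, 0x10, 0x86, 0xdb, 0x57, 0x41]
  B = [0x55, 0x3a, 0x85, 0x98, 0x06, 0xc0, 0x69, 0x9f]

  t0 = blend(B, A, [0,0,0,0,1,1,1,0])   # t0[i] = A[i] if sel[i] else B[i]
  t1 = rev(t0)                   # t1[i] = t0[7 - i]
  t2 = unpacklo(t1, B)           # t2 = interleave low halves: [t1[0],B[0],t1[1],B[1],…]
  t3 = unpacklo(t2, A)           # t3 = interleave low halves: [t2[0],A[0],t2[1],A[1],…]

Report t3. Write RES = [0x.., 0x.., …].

RES = [ 0x9f  0x39  0x55  0x5a  0x57  0xd6  0x3a  0x10 ]

→ t0 |55|3a|85|98|86|db|57|9f|
→ t1 |9f|57|db|86|98|85|3a|55|
→ t2 |9f|55|57|3a|db|85|86|98|
→ t3 |9f|39|55|5a|57|d6|3a|10|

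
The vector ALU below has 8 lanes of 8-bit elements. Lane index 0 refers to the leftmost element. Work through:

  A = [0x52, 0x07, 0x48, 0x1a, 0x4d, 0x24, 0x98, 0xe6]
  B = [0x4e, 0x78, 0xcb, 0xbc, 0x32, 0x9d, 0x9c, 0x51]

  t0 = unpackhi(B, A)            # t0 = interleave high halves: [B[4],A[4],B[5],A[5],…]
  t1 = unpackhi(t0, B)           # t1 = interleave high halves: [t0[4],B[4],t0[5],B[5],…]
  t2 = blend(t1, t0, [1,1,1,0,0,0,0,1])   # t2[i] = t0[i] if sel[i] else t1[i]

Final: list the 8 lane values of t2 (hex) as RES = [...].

RES = [ 0x32  0x4d  0x9d  0x9d  0x51  0x9c  0xe6  0xe6 ]

→ t0 |32|4d|9d|24|9c|98|51|e6|
→ t1 |9c|32|98|9d|51|9c|e6|51|
→ t2 |32|4d|9d|9d|51|9c|e6|e6|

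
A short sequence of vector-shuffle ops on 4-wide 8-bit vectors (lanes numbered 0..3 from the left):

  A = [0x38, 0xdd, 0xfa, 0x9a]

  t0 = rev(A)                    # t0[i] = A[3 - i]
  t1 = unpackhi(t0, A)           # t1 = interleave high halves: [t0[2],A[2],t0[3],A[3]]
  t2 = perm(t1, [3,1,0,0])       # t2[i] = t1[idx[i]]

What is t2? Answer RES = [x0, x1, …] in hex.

RES = [0x9a, 0xfa, 0xdd, 0xdd]

t0 = [0x9a, 0xfa, 0xdd, 0x38]
t1 = [0xdd, 0xfa, 0x38, 0x9a]
t2 = [0x9a, 0xfa, 0xdd, 0xdd]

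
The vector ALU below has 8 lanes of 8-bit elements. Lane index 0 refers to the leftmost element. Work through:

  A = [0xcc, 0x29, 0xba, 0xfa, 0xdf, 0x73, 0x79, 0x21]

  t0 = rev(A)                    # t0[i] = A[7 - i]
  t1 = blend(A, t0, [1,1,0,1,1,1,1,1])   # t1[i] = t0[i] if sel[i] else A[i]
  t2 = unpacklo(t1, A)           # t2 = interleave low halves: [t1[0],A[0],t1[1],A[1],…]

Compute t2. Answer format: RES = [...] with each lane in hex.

  t0: 21 79 73 df fa ba 29 cc
  t1: 21 79 ba df fa ba 29 cc
  t2: 21 cc 79 29 ba ba df fa

RES = [ 0x21  0xcc  0x79  0x29  0xba  0xba  0xdf  0xfa ]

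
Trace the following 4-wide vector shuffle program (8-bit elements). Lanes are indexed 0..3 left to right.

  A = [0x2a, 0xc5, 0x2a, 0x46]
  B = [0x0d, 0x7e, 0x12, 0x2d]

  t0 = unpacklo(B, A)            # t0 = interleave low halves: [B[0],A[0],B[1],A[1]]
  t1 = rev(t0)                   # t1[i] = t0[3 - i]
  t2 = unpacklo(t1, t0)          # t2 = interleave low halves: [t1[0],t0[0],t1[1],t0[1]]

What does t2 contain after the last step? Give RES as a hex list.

RES = [0xc5, 0x0d, 0x7e, 0x2a]

  t0: 0d 2a 7e c5
  t1: c5 7e 2a 0d
  t2: c5 0d 7e 2a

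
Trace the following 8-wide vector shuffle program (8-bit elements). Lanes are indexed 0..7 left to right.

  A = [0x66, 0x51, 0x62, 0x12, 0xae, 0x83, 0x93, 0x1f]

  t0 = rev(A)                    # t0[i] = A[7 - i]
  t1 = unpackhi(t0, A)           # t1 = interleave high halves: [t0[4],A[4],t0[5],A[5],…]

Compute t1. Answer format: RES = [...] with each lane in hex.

  t0: 1f 93 83 ae 12 62 51 66
  t1: 12 ae 62 83 51 93 66 1f

RES = [ 0x12  0xae  0x62  0x83  0x51  0x93  0x66  0x1f ]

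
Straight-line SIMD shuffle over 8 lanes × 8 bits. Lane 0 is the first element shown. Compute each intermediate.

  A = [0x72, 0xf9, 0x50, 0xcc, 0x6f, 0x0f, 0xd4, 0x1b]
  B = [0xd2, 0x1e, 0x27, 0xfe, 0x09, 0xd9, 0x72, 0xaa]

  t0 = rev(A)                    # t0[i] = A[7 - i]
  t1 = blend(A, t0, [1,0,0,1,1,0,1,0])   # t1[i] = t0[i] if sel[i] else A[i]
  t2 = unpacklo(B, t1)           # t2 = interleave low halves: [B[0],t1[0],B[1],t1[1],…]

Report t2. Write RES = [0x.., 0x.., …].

→ t0 |1b|d4|0f|6f|cc|50|f9|72|
→ t1 |1b|f9|50|6f|cc|0f|f9|1b|
→ t2 |d2|1b|1e|f9|27|50|fe|6f|

RES = [ 0xd2  0x1b  0x1e  0xf9  0x27  0x50  0xfe  0x6f ]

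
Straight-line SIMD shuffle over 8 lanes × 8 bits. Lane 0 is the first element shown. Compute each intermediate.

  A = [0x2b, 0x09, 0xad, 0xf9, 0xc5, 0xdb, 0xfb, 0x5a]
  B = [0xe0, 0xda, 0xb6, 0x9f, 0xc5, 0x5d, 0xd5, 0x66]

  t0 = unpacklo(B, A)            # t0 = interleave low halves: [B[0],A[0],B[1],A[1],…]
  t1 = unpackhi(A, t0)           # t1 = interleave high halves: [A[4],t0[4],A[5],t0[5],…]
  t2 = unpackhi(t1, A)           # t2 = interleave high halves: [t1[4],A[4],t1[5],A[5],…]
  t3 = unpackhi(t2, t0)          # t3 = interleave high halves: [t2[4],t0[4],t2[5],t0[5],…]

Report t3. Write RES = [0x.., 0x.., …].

RES = [ 0x5a  0xb6  0xfb  0xad  0xf9  0x9f  0x5a  0xf9 ]

  t0: e0 2b da 09 b6 ad 9f f9
  t1: c5 b6 db ad fb 9f 5a f9
  t2: fb c5 9f db 5a fb f9 5a
  t3: 5a b6 fb ad f9 9f 5a f9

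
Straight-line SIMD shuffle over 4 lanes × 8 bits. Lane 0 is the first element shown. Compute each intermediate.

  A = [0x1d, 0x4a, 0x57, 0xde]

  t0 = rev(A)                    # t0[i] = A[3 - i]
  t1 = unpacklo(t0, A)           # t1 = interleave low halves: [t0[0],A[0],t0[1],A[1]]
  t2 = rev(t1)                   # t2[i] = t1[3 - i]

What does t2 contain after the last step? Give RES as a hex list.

→ t0 |de|57|4a|1d|
→ t1 |de|1d|57|4a|
→ t2 |4a|57|1d|de|

RES = [ 0x4a  0x57  0x1d  0xde ]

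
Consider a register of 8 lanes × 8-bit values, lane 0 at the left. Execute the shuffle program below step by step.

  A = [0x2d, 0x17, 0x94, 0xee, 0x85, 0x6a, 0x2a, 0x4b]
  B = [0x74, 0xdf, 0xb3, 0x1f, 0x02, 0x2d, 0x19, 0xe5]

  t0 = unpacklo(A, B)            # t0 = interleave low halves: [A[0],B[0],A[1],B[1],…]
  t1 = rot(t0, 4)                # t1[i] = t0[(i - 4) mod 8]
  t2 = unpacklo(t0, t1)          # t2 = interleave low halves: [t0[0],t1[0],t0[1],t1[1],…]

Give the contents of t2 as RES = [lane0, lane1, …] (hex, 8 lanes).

RES = [0x2d, 0x94, 0x74, 0xb3, 0x17, 0xee, 0xdf, 0x1f]

t0 = [0x2d, 0x74, 0x17, 0xdf, 0x94, 0xb3, 0xee, 0x1f]
t1 = [0x94, 0xb3, 0xee, 0x1f, 0x2d, 0x74, 0x17, 0xdf]
t2 = [0x2d, 0x94, 0x74, 0xb3, 0x17, 0xee, 0xdf, 0x1f]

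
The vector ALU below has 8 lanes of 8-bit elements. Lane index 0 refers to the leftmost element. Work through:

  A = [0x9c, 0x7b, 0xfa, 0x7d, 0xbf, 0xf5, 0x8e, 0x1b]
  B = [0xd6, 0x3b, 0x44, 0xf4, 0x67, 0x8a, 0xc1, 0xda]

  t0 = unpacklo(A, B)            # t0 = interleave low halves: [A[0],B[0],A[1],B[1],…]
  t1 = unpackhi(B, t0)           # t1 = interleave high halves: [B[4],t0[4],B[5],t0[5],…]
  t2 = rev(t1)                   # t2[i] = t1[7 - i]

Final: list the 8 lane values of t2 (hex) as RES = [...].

t0 = [0x9c, 0xd6, 0x7b, 0x3b, 0xfa, 0x44, 0x7d, 0xf4]
t1 = [0x67, 0xfa, 0x8a, 0x44, 0xc1, 0x7d, 0xda, 0xf4]
t2 = [0xf4, 0xda, 0x7d, 0xc1, 0x44, 0x8a, 0xfa, 0x67]

RES = [ 0xf4  0xda  0x7d  0xc1  0x44  0x8a  0xfa  0x67 ]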